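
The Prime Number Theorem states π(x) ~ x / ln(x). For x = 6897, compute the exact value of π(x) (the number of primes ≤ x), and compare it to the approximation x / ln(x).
π(6897) = 886;  x/ln(x) ≈ 780.31;  relative error ≈ 11.93%.

Directly count primes up to 6897: π(6897) = 886. The PNT approximation gives 6897/ln(6897) ≈ 6897/8.83884 ≈ 780.31. Relative error (π(x) − x/ln(x)) / π(x) ≈ 11.93%; the approximation is known to undercount slightly (Li(x) is a better estimate).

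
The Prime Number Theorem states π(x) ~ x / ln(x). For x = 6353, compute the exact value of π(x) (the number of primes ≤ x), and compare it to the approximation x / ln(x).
π(6353) = 827;  x/ln(x) ≈ 725.50;  relative error ≈ 12.27%.

Directly count primes up to 6353: π(6353) = 827. The PNT approximation gives 6353/ln(6353) ≈ 6353/8.75668 ≈ 725.50. Relative error (π(x) − x/ln(x)) / π(x) ≈ 12.27%; the approximation is known to undercount slightly (Li(x) is a better estimate).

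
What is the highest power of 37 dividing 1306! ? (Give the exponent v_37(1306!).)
v_37(1306!) = 35

Legendre's formula: v_p(n!) = Σ_{k ≥ 1} ⌊n / p^k⌋. For p = 37, n = 1306, the terms are:
  ⌊1306/37^1⌋ = ⌊1306/37⌋ = 35
(the next term ⌊1306/37^2⌋ = 0, terminating the sum). Summing: v_37(1306!) = 35 = 35.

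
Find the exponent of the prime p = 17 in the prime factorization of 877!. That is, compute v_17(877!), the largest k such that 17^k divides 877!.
v_17(877!) = 54

Legendre's formula: v_p(n!) = Σ_{k ≥ 1} ⌊n / p^k⌋. For p = 17, n = 877, the terms are:
  ⌊877/17^1⌋ = ⌊877/17⌋ = 51
  ⌊877/17^2⌋ = ⌊877/289⌋ = 3
(the next term ⌊877/17^3⌋ = 0, terminating the sum). Summing: v_17(877!) = 51 + 3 = 54.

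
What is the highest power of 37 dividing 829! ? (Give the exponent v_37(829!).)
v_37(829!) = 22

Legendre's formula: v_p(n!) = Σ_{k ≥ 1} ⌊n / p^k⌋. For p = 37, n = 829, the terms are:
  ⌊829/37^1⌋ = ⌊829/37⌋ = 22
(the next term ⌊829/37^2⌋ = 0, terminating the sum). Summing: v_37(829!) = 22 = 22.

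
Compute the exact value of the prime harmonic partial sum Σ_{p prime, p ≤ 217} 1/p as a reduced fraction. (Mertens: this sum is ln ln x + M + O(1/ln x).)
Σ 1/p = 3215488142498485484492183158345029261034221047849345857469577412562094716564064084247/1645783550795210387735581011435590727981167322669649249414629852197255934130751870910

π(217) = 47, so the primes ≤ 217 are [2, 3, 5, 7, 11, 13, 17, 19, 23, 29, 31, 37, 41, 43, 47, 53, 59, 61, 67, 71, 73, 79, 83, 89, 97, 101, 103, 107, 109, 113, 127, 131, 137, 139, 149, 151, 157, 163, 167, 173, 179, 181, 191, 193, 197, 199, 211]. Summing 1/p over these primes: 3215488142498485484492183158345029261034221047849345857469577412562094716564064084247/1645783550795210387735581011435590727981167322669649249414629852197255934130751870910 ≈ 1.9538. Mertens estimate ln ln(217) + 0.2615 ≈ 1.9442.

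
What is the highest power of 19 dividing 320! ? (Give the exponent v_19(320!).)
v_19(320!) = 16

Legendre's formula: v_p(n!) = Σ_{k ≥ 1} ⌊n / p^k⌋. For p = 19, n = 320, the terms are:
  ⌊320/19^1⌋ = ⌊320/19⌋ = 16
(the next term ⌊320/19^2⌋ = 0, terminating the sum). Summing: v_19(320!) = 16 = 16.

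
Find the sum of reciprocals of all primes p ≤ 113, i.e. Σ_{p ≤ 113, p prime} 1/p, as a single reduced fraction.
Σ 1/p = 58472171373748331322981543916880425472323867753/31610054640417607788145206291543662493274686990

π(113) = 30, so the primes ≤ 113 are [2, 3, 5, 7, 11, 13, 17, 19, 23, 29, 31, 37, 41, 43, 47, 53, 59, 61, 67, 71, 73, 79, 83, 89, 97, 101, 103, 107, 109, 113]. Summing 1/p over these primes: 58472171373748331322981543916880425472323867753/31610054640417607788145206291543662493274686990 ≈ 1.8498. Mertens estimate ln ln(113) + 0.2615 ≈ 1.8149.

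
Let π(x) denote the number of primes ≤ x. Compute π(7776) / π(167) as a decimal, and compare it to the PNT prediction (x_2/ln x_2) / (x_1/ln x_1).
π(7776)/π(167) = 985/39 ≈ 25.2564;  PNT prediction ≈ 26.6005.

π(167) = 39 and π(7776) = 985, so π(7776)/π(167) ≈ 25.2564. The PNT-predicted ratio is (7776/ln(7776)) / (167/ln(167)) ≈ 26.6005. The two agree to within a few percent, as expected.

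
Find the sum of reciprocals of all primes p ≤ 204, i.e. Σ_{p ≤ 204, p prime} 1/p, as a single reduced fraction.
Σ 1/p = 15202313841027497739047080375538859939135227730139536997746371469607707132833646367/7799922041683461553249199106329813876687996789903550945093032474868511536164700810

π(204) = 46, so the primes ≤ 204 are [2, 3, 5, 7, 11, 13, 17, 19, 23, 29, 31, 37, 41, 43, 47, 53, 59, 61, 67, 71, 73, 79, 83, 89, 97, 101, 103, 107, 109, 113, 127, 131, 137, 139, 149, 151, 157, 163, 167, 173, 179, 181, 191, 193, 197, 199]. Summing 1/p over these primes: 15202313841027497739047080375538859939135227730139536997746371469607707132833646367/7799922041683461553249199106329813876687996789903550945093032474868511536164700810 ≈ 1.9490. Mertens estimate ln ln(204) + 0.2615 ≈ 1.9326.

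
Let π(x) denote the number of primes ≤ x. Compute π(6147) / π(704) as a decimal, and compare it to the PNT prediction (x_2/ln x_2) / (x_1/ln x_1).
π(6147)/π(704) = 801/126 ≈ 6.3571;  PNT prediction ≈ 6.5627.

π(704) = 126 and π(6147) = 801, so π(6147)/π(704) ≈ 6.3571. The PNT-predicted ratio is (6147/ln(6147)) / (704/ln(704)) ≈ 6.5627. The two agree to within a few percent, as expected.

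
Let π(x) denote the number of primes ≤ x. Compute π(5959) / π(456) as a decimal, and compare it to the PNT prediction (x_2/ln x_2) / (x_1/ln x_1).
π(5959)/π(456) = 781/87 ≈ 8.9770;  PNT prediction ≈ 9.2042.

π(456) = 87 and π(5959) = 781, so π(5959)/π(456) ≈ 8.9770. The PNT-predicted ratio is (5959/ln(5959)) / (456/ln(456)) ≈ 9.2042. The two agree to within a few percent, as expected.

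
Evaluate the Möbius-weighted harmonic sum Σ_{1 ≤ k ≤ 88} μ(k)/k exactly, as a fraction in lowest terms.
Σ μ(k)/k = 2609341595728673683821147444809/267064515689275851355624017992790

Values of μ(k) for 1 ≤ k ≤ 88: μ(1) = 1, μ(2) = -1, μ(3) = -1, μ(5) = -1, μ(6) = 1, μ(7) = -1, μ(10) = 1, μ(11) = -1, μ(13) = -1, μ(14) = 1, μ(15) = 1, μ(17) = -1, μ(19) = -1, μ(21) = 1, μ(22) = 1, μ(23) = -1, μ(26) = 1, μ(29) = -1, μ(30) = -1, μ(31) = -1, μ(33) = 1, μ(34) = 1, μ(35) = 1, μ(37) = -1, μ(38) = 1, μ(39) = 1, μ(41) = -1, μ(42) = -1, μ(43) = -1, μ(46) = 1, μ(47) = -1, μ(51) = 1, μ(53) = -1, μ(55) = 1, μ(57) = 1, μ(58) = 1, μ(59) = -1, μ(61) = -1, μ(62) = 1, μ(65) = 1, μ(66) = -1, μ(67) = -1, μ(69) = 1, μ(70) = -1, μ(71) = -1, μ(73) = -1, μ(74) = 1, μ(77) = 1, μ(78) = -1, μ(79) = -1, μ(82) = 1, μ(83) = -1, μ(85) = 1, μ(86) = 1, μ(87) = 1, with μ = 0 on non-squarefree integers. Summing μ(k)/k for k where μ(k) ≠ 0 gives 2609341595728673683821147444809/267064515689275851355624017992790 ≈ 0.0098. (PNT ⟺ this sum → 0 as n → ∞.)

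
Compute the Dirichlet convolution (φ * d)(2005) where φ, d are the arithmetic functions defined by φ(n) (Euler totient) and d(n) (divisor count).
(φ * d)(2005) = 2412

Divisors of 2005: [1, 5, 401, 2005]. For each d | 2005:
  d = 1: φ(1) · d(2005/1) = 1 · 4 = 4
  d = 5: φ(5) · d(2005/5) = 4 · 2 = 8
  d = 401: φ(401) · d(2005/401) = 400 · 2 = 800
  d = 2005: φ(2005) · d(2005/2005) = 1600 · 1 = 1600
Summing: (φ * d)(2005) = 4 + 8 + 800 + 1600 = 2412.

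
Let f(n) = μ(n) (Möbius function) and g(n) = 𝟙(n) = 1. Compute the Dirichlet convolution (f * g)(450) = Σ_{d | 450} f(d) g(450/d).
(μ * 𝟙)(450) = 0

Divisors of 450: [1, 2, 3, 5, 6, 9, 10, 15, 18, 25, 30, 45, 50, 75, 90, 150, 225, 450]. For each d | 450:
  d = 1: μ(1) · 𝟙(450/1) = 1 · 1 = 1
  d = 2: μ(2) · 𝟙(450/2) = -1 · 1 = -1
  d = 3: μ(3) · 𝟙(450/3) = -1 · 1 = -1
  d = 5: μ(5) · 𝟙(450/5) = -1 · 1 = -1
  d = 6: μ(6) · 𝟙(450/6) = 1 · 1 = 1
  d = 9: μ(9) · 𝟙(450/9) = 0 · 1 = 0
  d = 10: μ(10) · 𝟙(450/10) = 1 · 1 = 1
  d = 15: μ(15) · 𝟙(450/15) = 1 · 1 = 1
  d = 18: μ(18) · 𝟙(450/18) = 0 · 1 = 0
  d = 25: μ(25) · 𝟙(450/25) = 0 · 1 = 0
  d = 30: μ(30) · 𝟙(450/30) = -1 · 1 = -1
  d = 45: μ(45) · 𝟙(450/45) = 0 · 1 = 0
  d = 50: μ(50) · 𝟙(450/50) = 0 · 1 = 0
  d = 75: μ(75) · 𝟙(450/75) = 0 · 1 = 0
  d = 90: μ(90) · 𝟙(450/90) = 0 · 1 = 0
  d = 150: μ(150) · 𝟙(450/150) = 0 · 1 = 0
  d = 225: μ(225) · 𝟙(450/225) = 0 · 1 = 0
  d = 450: μ(450) · 𝟙(450/450) = 0 · 1 = 0
Summing: (μ * 𝟙)(450) = 1 + -1 + -1 + -1 + 1 + 0 + 1 + 1 + 0 + 0 + -1 + 0 + 0 + 0 + 0 + 0 + 0 + 0 = 0.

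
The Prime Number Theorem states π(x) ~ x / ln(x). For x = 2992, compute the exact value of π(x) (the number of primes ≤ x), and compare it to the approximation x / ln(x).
π(2992) = 429;  x/ln(x) ≈ 373.83;  relative error ≈ 12.86%.

Directly count primes up to 2992: π(2992) = 429. The PNT approximation gives 2992/ln(2992) ≈ 2992/8.00370 ≈ 373.83. Relative error (π(x) − x/ln(x)) / π(x) ≈ 12.86%; the approximation is known to undercount slightly (Li(x) is a better estimate).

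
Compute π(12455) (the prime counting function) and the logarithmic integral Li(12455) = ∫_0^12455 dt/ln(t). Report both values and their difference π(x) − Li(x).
π(12455) = 1486;  Li(12455) ≈ 1509.44;  π(x) − Li(x) ≈ -23.44.

Direct count of primes ≤ 12455 gives π(12455) = 1486. Numerical evaluation of the logarithmic integral gives Li(12455) ≈ 1509.44. The difference π(x) − Li(x) ≈ -23.44 is typically negative for small/moderate x (Li(x) overestimates), though Littlewood's theorem shows this sign changes infinitely often.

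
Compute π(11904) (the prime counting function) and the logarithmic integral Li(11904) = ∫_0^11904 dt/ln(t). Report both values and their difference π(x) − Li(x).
π(11904) = 1426;  Li(11904) ≈ 1450.87;  π(x) − Li(x) ≈ -24.87.

Direct count of primes ≤ 11904 gives π(11904) = 1426. Numerical evaluation of the logarithmic integral gives Li(11904) ≈ 1450.87. The difference π(x) − Li(x) ≈ -24.87 is typically negative for small/moderate x (Li(x) overestimates), though Littlewood's theorem shows this sign changes infinitely often.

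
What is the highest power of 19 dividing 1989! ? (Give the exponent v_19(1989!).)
v_19(1989!) = 109

Legendre's formula: v_p(n!) = Σ_{k ≥ 1} ⌊n / p^k⌋. For p = 19, n = 1989, the terms are:
  ⌊1989/19^1⌋ = ⌊1989/19⌋ = 104
  ⌊1989/19^2⌋ = ⌊1989/361⌋ = 5
(the next term ⌊1989/19^3⌋ = 0, terminating the sum). Summing: v_19(1989!) = 104 + 5 = 109.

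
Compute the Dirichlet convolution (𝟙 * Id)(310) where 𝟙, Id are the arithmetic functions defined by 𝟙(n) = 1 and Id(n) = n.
(𝟙 * Id)(310) = 576

Divisors of 310: [1, 2, 5, 10, 31, 62, 155, 310]. For each d | 310:
  d = 1: 𝟙(1) · Id(310/1) = 1 · 310 = 310
  d = 2: 𝟙(2) · Id(310/2) = 1 · 155 = 155
  d = 5: 𝟙(5) · Id(310/5) = 1 · 62 = 62
  d = 10: 𝟙(10) · Id(310/10) = 1 · 31 = 31
  d = 31: 𝟙(31) · Id(310/31) = 1 · 10 = 10
  d = 62: 𝟙(62) · Id(310/62) = 1 · 5 = 5
  d = 155: 𝟙(155) · Id(310/155) = 1 · 2 = 2
  d = 310: 𝟙(310) · Id(310/310) = 1 · 1 = 1
Summing: (𝟙 * Id)(310) = 310 + 155 + 62 + 31 + 10 + 5 + 2 + 1 = 576.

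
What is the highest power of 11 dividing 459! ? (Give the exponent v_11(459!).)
v_11(459!) = 44

Legendre's formula: v_p(n!) = Σ_{k ≥ 1} ⌊n / p^k⌋. For p = 11, n = 459, the terms are:
  ⌊459/11^1⌋ = ⌊459/11⌋ = 41
  ⌊459/11^2⌋ = ⌊459/121⌋ = 3
(the next term ⌊459/11^3⌋ = 0, terminating the sum). Summing: v_11(459!) = 41 + 3 = 44.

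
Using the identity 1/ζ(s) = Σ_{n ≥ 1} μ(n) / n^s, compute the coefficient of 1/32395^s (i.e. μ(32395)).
μ(32395) = 1

Factor n = 32395 = 5 · 11 · 19 · 31. μ(n) = 0 if any exponent ≥ 2 (not squarefree); otherwise μ(n) = (−1)^{ω(n)} where ω(n) is the number of distinct prime factors. Applying: μ(32395) = 1.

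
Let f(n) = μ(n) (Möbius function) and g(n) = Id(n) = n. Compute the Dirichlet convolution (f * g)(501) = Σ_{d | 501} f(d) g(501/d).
(μ * Id)(501) = 332

Divisors of 501: [1, 3, 167, 501]. For each d | 501:
  d = 1: μ(1) · Id(501/1) = 1 · 501 = 501
  d = 3: μ(3) · Id(501/3) = -1 · 167 = -167
  d = 167: μ(167) · Id(501/167) = -1 · 3 = -3
  d = 501: μ(501) · Id(501/501) = 1 · 1 = 1
Summing: (μ * Id)(501) = 501 + -167 + -3 + 1 = 332.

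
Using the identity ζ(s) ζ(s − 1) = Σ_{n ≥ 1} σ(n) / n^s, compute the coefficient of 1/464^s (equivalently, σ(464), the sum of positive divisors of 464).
σ(464) = 930

In the product (Σ m^0/m^s)(Σ k / k^s) = Σ (Σ_{d | n} d) / n^s, the coefficient of 1/n^s is σ(n) = Σ_{d | n} d. For n = 464, divisors are [1, 2, 4, 8, 16, 29, 58, 116, 232, 464]; summing: σ(464) = 930.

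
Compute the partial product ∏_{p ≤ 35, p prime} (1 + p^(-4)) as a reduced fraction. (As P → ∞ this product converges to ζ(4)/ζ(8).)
∏ = 377183486665353545574471751056805902016576/349915921480385530721123181536044923530625

The primes p ≤ 35 are [2, 3, 5, 7, 11, 13, 17, 19, 23, 29, 31]. For each, (1 + 1/p^4) = (p^4 + 1)/p^4. Multiplying these fractions over p ∈ [2, 3, 5, 7, 11, 13, 17, 19, 23, 29, 31] gives 377183486665353545574471751056805902016576/349915921480385530721123181536044923530625. (In the limit P → ∞ this tends to ζ(4)/ζ(8).)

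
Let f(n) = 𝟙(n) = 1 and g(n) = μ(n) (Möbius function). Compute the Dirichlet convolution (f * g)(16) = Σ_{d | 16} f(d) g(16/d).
(𝟙 * μ)(16) = 0

Divisors of 16: [1, 2, 4, 8, 16]. For each d | 16:
  d = 1: 𝟙(1) · μ(16/1) = 1 · 0 = 0
  d = 2: 𝟙(2) · μ(16/2) = 1 · 0 = 0
  d = 4: 𝟙(4) · μ(16/4) = 1 · 0 = 0
  d = 8: 𝟙(8) · μ(16/8) = 1 · -1 = -1
  d = 16: 𝟙(16) · μ(16/16) = 1 · 1 = 1
Summing: (𝟙 * μ)(16) = 0 + 0 + 0 + -1 + 1 = 0.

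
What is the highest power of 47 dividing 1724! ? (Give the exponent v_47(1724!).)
v_47(1724!) = 36

Legendre's formula: v_p(n!) = Σ_{k ≥ 1} ⌊n / p^k⌋. For p = 47, n = 1724, the terms are:
  ⌊1724/47^1⌋ = ⌊1724/47⌋ = 36
(the next term ⌊1724/47^2⌋ = 0, terminating the sum). Summing: v_47(1724!) = 36 = 36.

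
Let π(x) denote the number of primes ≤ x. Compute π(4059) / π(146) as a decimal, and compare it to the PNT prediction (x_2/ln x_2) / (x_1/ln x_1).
π(4059)/π(146) = 560/34 ≈ 16.4706;  PNT prediction ≈ 16.6754.

π(146) = 34 and π(4059) = 560, so π(4059)/π(146) ≈ 16.4706. The PNT-predicted ratio is (4059/ln(4059)) / (146/ln(146)) ≈ 16.6754. The two agree to within a few percent, as expected.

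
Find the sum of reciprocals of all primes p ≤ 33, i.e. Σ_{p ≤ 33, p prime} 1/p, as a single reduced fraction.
Σ 1/p = 314016924901/200560490130

π(33) = 11, so the primes ≤ 33 are [2, 3, 5, 7, 11, 13, 17, 19, 23, 29, 31]. Summing 1/p over these primes: 314016924901/200560490130 ≈ 1.5657. Mertens estimate ln ln(33) + 0.2615 ≈ 1.5133.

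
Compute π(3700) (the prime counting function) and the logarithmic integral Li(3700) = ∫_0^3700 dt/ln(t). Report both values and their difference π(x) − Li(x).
π(3700) = 516;  Li(3700) ≈ 529.03;  π(x) − Li(x) ≈ -13.03.

Direct count of primes ≤ 3700 gives π(3700) = 516. Numerical evaluation of the logarithmic integral gives Li(3700) ≈ 529.03. The difference π(x) − Li(x) ≈ -13.03 is typically negative for small/moderate x (Li(x) overestimates), though Littlewood's theorem shows this sign changes infinitely often.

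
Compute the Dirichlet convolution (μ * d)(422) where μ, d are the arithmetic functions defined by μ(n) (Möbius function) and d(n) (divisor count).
(μ * d)(422) = 1

Divisors of 422: [1, 2, 211, 422]. For each d | 422:
  d = 1: μ(1) · d(422/1) = 1 · 4 = 4
  d = 2: μ(2) · d(422/2) = -1 · 2 = -2
  d = 211: μ(211) · d(422/211) = -1 · 2 = -2
  d = 422: μ(422) · d(422/422) = 1 · 1 = 1
Summing: (μ * d)(422) = 4 + -2 + -2 + 1 = 1.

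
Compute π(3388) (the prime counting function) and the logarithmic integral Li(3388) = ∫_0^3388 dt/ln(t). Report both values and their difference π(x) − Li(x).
π(3388) = 476;  Li(3388) ≈ 490.85;  π(x) − Li(x) ≈ -14.85.

Direct count of primes ≤ 3388 gives π(3388) = 476. Numerical evaluation of the logarithmic integral gives Li(3388) ≈ 490.85. The difference π(x) − Li(x) ≈ -14.85 is typically negative for small/moderate x (Li(x) overestimates), though Littlewood's theorem shows this sign changes infinitely often.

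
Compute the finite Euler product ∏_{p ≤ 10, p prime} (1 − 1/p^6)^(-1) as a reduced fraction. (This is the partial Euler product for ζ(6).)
∏ = 5359375/5268016

The primes p ≤ 10 are [2, 3, 5, 7]. For each prime, (1 − 1/p^6)^(-1) = p^6 / (p^6 − 1). The product is (1 − 1/2^6)^(-1), (1 − 1/3^6)^(-1), (1 − 1/5^6)^(-1), (1 − 1/7^6)^(-1) = ∏ p^6 / (p^6 − 1) = 5359375/5268016.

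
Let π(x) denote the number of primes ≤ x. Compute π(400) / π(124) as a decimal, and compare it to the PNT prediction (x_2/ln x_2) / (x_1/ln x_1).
π(400)/π(124) = 78/30 ≈ 2.6000;  PNT prediction ≈ 2.5952.

π(124) = 30 and π(400) = 78, so π(400)/π(124) ≈ 2.6000. The PNT-predicted ratio is (400/ln(400)) / (124/ln(124)) ≈ 2.5952. The two agree to within a few percent, as expected.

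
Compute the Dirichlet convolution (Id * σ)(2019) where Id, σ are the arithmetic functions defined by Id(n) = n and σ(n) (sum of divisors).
(Id * σ)(2019) = 9429

Divisors of 2019: [1, 3, 673, 2019]. For each d | 2019:
  d = 1: Id(1) · σ(2019/1) = 1 · 2696 = 2696
  d = 3: Id(3) · σ(2019/3) = 3 · 674 = 2022
  d = 673: Id(673) · σ(2019/673) = 673 · 4 = 2692
  d = 2019: Id(2019) · σ(2019/2019) = 2019 · 1 = 2019
Summing: (Id * σ)(2019) = 2696 + 2022 + 2692 + 2019 = 9429.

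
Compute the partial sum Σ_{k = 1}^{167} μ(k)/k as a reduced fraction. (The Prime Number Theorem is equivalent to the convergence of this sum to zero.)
Σ μ(k)/k = 3320595668723936105212130194759121950701456962705503856339925674/481473710367991963528473107950567214598209565303106537707981745635

Values of μ(k) for 1 ≤ k ≤ 167: μ(1) = 1, μ(2) = -1, μ(3) = -1, μ(5) = -1, μ(6) = 1, μ(7) = -1, μ(10) = 1, μ(11) = -1, μ(13) = -1, μ(14) = 1, μ(15) = 1, μ(17) = -1, μ(19) = -1, μ(21) = 1, μ(22) = 1, μ(23) = -1, μ(26) = 1, μ(29) = -1, μ(30) = -1, μ(31) = -1, μ(33) = 1, μ(34) = 1, μ(35) = 1, μ(37) = -1, μ(38) = 1, μ(39) = 1, μ(41) = -1, μ(42) = -1, μ(43) = -1, μ(46) = 1, μ(47) = -1, μ(51) = 1, μ(53) = -1, μ(55) = 1, μ(57) = 1, μ(58) = 1, μ(59) = -1, μ(61) = -1, μ(62) = 1, μ(65) = 1, μ(66) = -1, μ(67) = -1, μ(69) = 1, μ(70) = -1, μ(71) = -1, μ(73) = -1, μ(74) = 1, μ(77) = 1, μ(78) = -1, μ(79) = -1, μ(82) = 1, μ(83) = -1, μ(85) = 1, μ(86) = 1, μ(87) = 1, μ(89) = -1, μ(91) = 1, μ(93) = 1, μ(94) = 1, μ(95) = 1, μ(97) = -1, μ(101) = -1, μ(102) = -1, μ(103) = -1, μ(105) = -1, μ(106) = 1, μ(107) = -1, μ(109) = -1, μ(110) = -1, μ(111) = 1, μ(113) = -1, μ(114) = -1, μ(115) = 1, μ(118) = 1, μ(119) = 1, μ(122) = 1, μ(123) = 1, μ(127) = -1, μ(129) = 1, μ(130) = -1, μ(131) = -1, μ(133) = 1, μ(134) = 1, μ(137) = -1, μ(138) = -1, μ(139) = -1, μ(141) = 1, μ(142) = 1, μ(143) = 1, μ(145) = 1, μ(146) = 1, μ(149) = -1, μ(151) = -1, μ(154) = -1, μ(155) = 1, μ(157) = -1, μ(158) = 1, μ(159) = 1, μ(161) = 1, μ(163) = -1, μ(165) = -1, μ(166) = 1, μ(167) = -1, with μ = 0 on non-squarefree integers. Summing μ(k)/k for k where μ(k) ≠ 0 gives 3320595668723936105212130194759121950701456962705503856339925674/481473710367991963528473107950567214598209565303106537707981745635 ≈ 0.0069. (PNT ⟺ this sum → 0 as n → ∞.)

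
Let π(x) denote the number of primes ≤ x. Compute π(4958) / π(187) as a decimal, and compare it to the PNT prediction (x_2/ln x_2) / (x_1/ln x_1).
π(4958)/π(187) = 663/42 ≈ 15.7857;  PNT prediction ≈ 16.3002.

π(187) = 42 and π(4958) = 663, so π(4958)/π(187) ≈ 15.7857. The PNT-predicted ratio is (4958/ln(4958)) / (187/ln(187)) ≈ 16.3002. The two agree to within a few percent, as expected.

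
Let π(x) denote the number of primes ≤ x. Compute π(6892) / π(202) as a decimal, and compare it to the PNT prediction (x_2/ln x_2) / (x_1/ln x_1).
π(6892)/π(202) = 886/46 ≈ 19.2609;  PNT prediction ≈ 20.4921.

π(202) = 46 and π(6892) = 886, so π(6892)/π(202) ≈ 19.2609. The PNT-predicted ratio is (6892/ln(6892)) / (202/ln(202)) ≈ 20.4921. The two agree to within a few percent, as expected.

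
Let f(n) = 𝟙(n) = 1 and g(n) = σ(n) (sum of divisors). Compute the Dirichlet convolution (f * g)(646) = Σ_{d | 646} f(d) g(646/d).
(𝟙 * σ)(646) = 1596

Divisors of 646: [1, 2, 17, 19, 34, 38, 323, 646]. For each d | 646:
  d = 1: 𝟙(1) · σ(646/1) = 1 · 1080 = 1080
  d = 2: 𝟙(2) · σ(646/2) = 1 · 360 = 360
  d = 17: 𝟙(17) · σ(646/17) = 1 · 60 = 60
  d = 19: 𝟙(19) · σ(646/19) = 1 · 54 = 54
  d = 34: 𝟙(34) · σ(646/34) = 1 · 20 = 20
  d = 38: 𝟙(38) · σ(646/38) = 1 · 18 = 18
  d = 323: 𝟙(323) · σ(646/323) = 1 · 3 = 3
  d = 646: 𝟙(646) · σ(646/646) = 1 · 1 = 1
Summing: (𝟙 * σ)(646) = 1080 + 360 + 60 + 54 + 20 + 18 + 3 + 1 = 1596.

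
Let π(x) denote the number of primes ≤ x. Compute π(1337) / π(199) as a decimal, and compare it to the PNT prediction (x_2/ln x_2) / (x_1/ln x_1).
π(1337)/π(199) = 217/46 ≈ 4.7174;  PNT prediction ≈ 4.9406.

π(199) = 46 and π(1337) = 217, so π(1337)/π(199) ≈ 4.7174. The PNT-predicted ratio is (1337/ln(1337)) / (199/ln(199)) ≈ 4.9406. The two agree to within a few percent, as expected.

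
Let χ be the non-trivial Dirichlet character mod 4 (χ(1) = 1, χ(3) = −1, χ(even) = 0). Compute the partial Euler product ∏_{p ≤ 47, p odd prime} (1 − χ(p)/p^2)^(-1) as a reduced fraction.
∏ = 114726379539814929565547/125247697987829760000000

The odd primes p ≤ 47 are [3, 5, 7, 11, 13, 17, 19, 23, 29, 31, 37, 41, 43, 47]. For each, χ(p) = 1 if p ≡ 1 mod 4, χ(p) = −1 if p ≡ 3 mod 4. Taking (1 − χ(p)/p^2)^(-1) = p^2/(p^2 − χ(p)): (1 − (-1)/3^2)^(-1) · (1 − (1)/5^2)^(-1) · (1 − (-1)/7^2)^(-1) · (1 − (-1)/11^2)^(-1) · (1 − (1)/13^2)^(-1) · (1 − (1)/17^2)^(-1) · (1 − (-1)/19^2)^(-1) · (1 − (-1)/23^2)^(-1) · (1 − (1)/29^2)^(-1) · (1 − (-1)/31^2)^(-1) · (1 − (1)/37^2)^(-1) · (1 − (1)/41^2)^(-1) · (1 − (-1)/43^2)^(-1) · (1 − (-1)/47^2)^(-1) = 114726379539814929565547/125247697987829760000000.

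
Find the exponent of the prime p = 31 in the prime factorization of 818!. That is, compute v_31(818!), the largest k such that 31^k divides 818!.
v_31(818!) = 26

Legendre's formula: v_p(n!) = Σ_{k ≥ 1} ⌊n / p^k⌋. For p = 31, n = 818, the terms are:
  ⌊818/31^1⌋ = ⌊818/31⌋ = 26
(the next term ⌊818/31^2⌋ = 0, terminating the sum). Summing: v_31(818!) = 26 = 26.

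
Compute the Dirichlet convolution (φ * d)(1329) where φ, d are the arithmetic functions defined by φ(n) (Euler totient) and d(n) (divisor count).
(φ * d)(1329) = 1776

Divisors of 1329: [1, 3, 443, 1329]. For each d | 1329:
  d = 1: φ(1) · d(1329/1) = 1 · 4 = 4
  d = 3: φ(3) · d(1329/3) = 2 · 2 = 4
  d = 443: φ(443) · d(1329/443) = 442 · 2 = 884
  d = 1329: φ(1329) · d(1329/1329) = 884 · 1 = 884
Summing: (φ * d)(1329) = 4 + 4 + 884 + 884 = 1776.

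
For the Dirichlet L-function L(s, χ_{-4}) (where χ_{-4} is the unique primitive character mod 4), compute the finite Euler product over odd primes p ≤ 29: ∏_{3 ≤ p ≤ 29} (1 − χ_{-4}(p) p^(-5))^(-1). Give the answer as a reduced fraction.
∏ = 56323365267735696811786180032270097409625/56540602747326702466218687430868194033664

The odd primes p ≤ 29 are [3, 5, 7, 11, 13, 17, 19, 23, 29]. For each, χ(p) = 1 if p ≡ 1 mod 4, χ(p) = −1 if p ≡ 3 mod 4. Taking (1 − χ(p)/p^5)^(-1) = p^5/(p^5 − χ(p)): (1 − (-1)/3^5)^(-1) · (1 − (1)/5^5)^(-1) · (1 − (-1)/7^5)^(-1) · (1 − (-1)/11^5)^(-1) · (1 − (1)/13^5)^(-1) · (1 − (1)/17^5)^(-1) · (1 − (-1)/19^5)^(-1) · (1 − (-1)/23^5)^(-1) · (1 − (1)/29^5)^(-1) = 56323365267735696811786180032270097409625/56540602747326702466218687430868194033664.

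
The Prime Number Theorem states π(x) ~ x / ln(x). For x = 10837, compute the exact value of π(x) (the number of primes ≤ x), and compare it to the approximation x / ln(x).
π(10837) = 1317;  x/ln(x) ≈ 1166.43;  relative error ≈ 11.43%.

Directly count primes up to 10837: π(10837) = 1317. The PNT approximation gives 10837/ln(10837) ≈ 10837/9.29072 ≈ 1166.43. Relative error (π(x) − x/ln(x)) / π(x) ≈ 11.43%; the approximation is known to undercount slightly (Li(x) is a better estimate).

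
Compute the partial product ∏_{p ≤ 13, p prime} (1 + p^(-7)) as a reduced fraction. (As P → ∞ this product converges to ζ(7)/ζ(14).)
∏ = 131129952026000311359081292/130052142598591679794453125

The primes p ≤ 13 are [2, 3, 5, 7, 11, 13]. For each, (1 + 1/p^7) = (p^7 + 1)/p^7. Multiplying these fractions over p ∈ [2, 3, 5, 7, 11, 13] gives 131129952026000311359081292/130052142598591679794453125. (In the limit P → ∞ this tends to ζ(7)/ζ(14).)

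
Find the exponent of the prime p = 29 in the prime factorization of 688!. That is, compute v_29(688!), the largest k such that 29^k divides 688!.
v_29(688!) = 23

Legendre's formula: v_p(n!) = Σ_{k ≥ 1} ⌊n / p^k⌋. For p = 29, n = 688, the terms are:
  ⌊688/29^1⌋ = ⌊688/29⌋ = 23
(the next term ⌊688/29^2⌋ = 0, terminating the sum). Summing: v_29(688!) = 23 = 23.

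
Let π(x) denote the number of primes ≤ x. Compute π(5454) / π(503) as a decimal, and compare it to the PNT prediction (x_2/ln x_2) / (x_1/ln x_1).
π(5454)/π(503) = 721/96 ≈ 7.5104;  PNT prediction ≈ 7.8392.

π(503) = 96 and π(5454) = 721, so π(5454)/π(503) ≈ 7.5104. The PNT-predicted ratio is (5454/ln(5454)) / (503/ln(503)) ≈ 7.8392. The two agree to within a few percent, as expected.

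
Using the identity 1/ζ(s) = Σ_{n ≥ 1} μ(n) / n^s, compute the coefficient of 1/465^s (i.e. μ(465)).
μ(465) = -1

Factor n = 465 = 3 · 5 · 31. μ(n) = 0 if any exponent ≥ 2 (not squarefree); otherwise μ(n) = (−1)^{ω(n)} where ω(n) is the number of distinct prime factors. Applying: μ(465) = -1.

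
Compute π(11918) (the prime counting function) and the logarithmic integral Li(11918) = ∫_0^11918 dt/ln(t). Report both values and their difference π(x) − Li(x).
π(11918) = 1427;  Li(11918) ≈ 1452.37;  π(x) − Li(x) ≈ -25.37.

Direct count of primes ≤ 11918 gives π(11918) = 1427. Numerical evaluation of the logarithmic integral gives Li(11918) ≈ 1452.37. The difference π(x) − Li(x) ≈ -25.37 is typically negative for small/moderate x (Li(x) overestimates), though Littlewood's theorem shows this sign changes infinitely often.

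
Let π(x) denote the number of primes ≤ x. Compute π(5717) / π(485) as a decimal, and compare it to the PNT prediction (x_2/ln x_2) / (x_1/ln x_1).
π(5717)/π(485) = 753/92 ≈ 8.1848;  PNT prediction ≈ 8.4262.

π(485) = 92 and π(5717) = 753, so π(5717)/π(485) ≈ 8.1848. The PNT-predicted ratio is (5717/ln(5717)) / (485/ln(485)) ≈ 8.4262. The two agree to within a few percent, as expected.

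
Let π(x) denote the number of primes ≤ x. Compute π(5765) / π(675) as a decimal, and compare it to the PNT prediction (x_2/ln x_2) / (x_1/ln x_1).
π(5765)/π(675) = 757/122 ≈ 6.2049;  PNT prediction ≈ 6.4253.

π(675) = 122 and π(5765) = 757, so π(5765)/π(675) ≈ 6.2049. The PNT-predicted ratio is (5765/ln(5765)) / (675/ln(675)) ≈ 6.4253. The two agree to within a few percent, as expected.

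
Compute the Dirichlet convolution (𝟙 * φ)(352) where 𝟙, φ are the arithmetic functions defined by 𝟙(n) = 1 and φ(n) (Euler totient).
(𝟙 * φ)(352) = 352

Divisors of 352: [1, 2, 4, 8, 11, 16, 22, 32, 44, 88, 176, 352]. For each d | 352:
  d = 1: 𝟙(1) · φ(352/1) = 1 · 160 = 160
  d = 2: 𝟙(2) · φ(352/2) = 1 · 80 = 80
  d = 4: 𝟙(4) · φ(352/4) = 1 · 40 = 40
  d = 8: 𝟙(8) · φ(352/8) = 1 · 20 = 20
  d = 11: 𝟙(11) · φ(352/11) = 1 · 16 = 16
  d = 16: 𝟙(16) · φ(352/16) = 1 · 10 = 10
  d = 22: 𝟙(22) · φ(352/22) = 1 · 8 = 8
  d = 32: 𝟙(32) · φ(352/32) = 1 · 10 = 10
  d = 44: 𝟙(44) · φ(352/44) = 1 · 4 = 4
  d = 88: 𝟙(88) · φ(352/88) = 1 · 2 = 2
  d = 176: 𝟙(176) · φ(352/176) = 1 · 1 = 1
  d = 352: 𝟙(352) · φ(352/352) = 1 · 1 = 1
Summing: (𝟙 * φ)(352) = 160 + 80 + 40 + 20 + 16 + 10 + 8 + 10 + 4 + 2 + 1 + 1 = 352.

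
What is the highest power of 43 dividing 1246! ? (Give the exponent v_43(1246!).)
v_43(1246!) = 28

Legendre's formula: v_p(n!) = Σ_{k ≥ 1} ⌊n / p^k⌋. For p = 43, n = 1246, the terms are:
  ⌊1246/43^1⌋ = ⌊1246/43⌋ = 28
(the next term ⌊1246/43^2⌋ = 0, terminating the sum). Summing: v_43(1246!) = 28 = 28.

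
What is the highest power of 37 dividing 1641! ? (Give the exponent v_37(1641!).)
v_37(1641!) = 45

Legendre's formula: v_p(n!) = Σ_{k ≥ 1} ⌊n / p^k⌋. For p = 37, n = 1641, the terms are:
  ⌊1641/37^1⌋ = ⌊1641/37⌋ = 44
  ⌊1641/37^2⌋ = ⌊1641/1369⌋ = 1
(the next term ⌊1641/37^3⌋ = 0, terminating the sum). Summing: v_37(1641!) = 44 + 1 = 45.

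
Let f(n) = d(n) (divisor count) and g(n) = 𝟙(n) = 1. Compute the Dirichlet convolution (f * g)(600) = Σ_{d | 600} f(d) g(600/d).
(d * 𝟙)(600) = 180

Divisors of 600: [1, 2, 3, 4, 5, 6, 8, 10, 12, 15, 20, 24, 25, 30, 40, 50, 60, 75, 100, 120, 150, 200, 300, 600]. For each d | 600:
  d = 1: d(1) · 𝟙(600/1) = 1 · 1 = 1
  d = 2: d(2) · 𝟙(600/2) = 2 · 1 = 2
  d = 3: d(3) · 𝟙(600/3) = 2 · 1 = 2
  d = 4: d(4) · 𝟙(600/4) = 3 · 1 = 3
  d = 5: d(5) · 𝟙(600/5) = 2 · 1 = 2
  d = 6: d(6) · 𝟙(600/6) = 4 · 1 = 4
  d = 8: d(8) · 𝟙(600/8) = 4 · 1 = 4
  d = 10: d(10) · 𝟙(600/10) = 4 · 1 = 4
  d = 12: d(12) · 𝟙(600/12) = 6 · 1 = 6
  d = 15: d(15) · 𝟙(600/15) = 4 · 1 = 4
  d = 20: d(20) · 𝟙(600/20) = 6 · 1 = 6
  d = 24: d(24) · 𝟙(600/24) = 8 · 1 = 8
  d = 25: d(25) · 𝟙(600/25) = 3 · 1 = 3
  d = 30: d(30) · 𝟙(600/30) = 8 · 1 = 8
  d = 40: d(40) · 𝟙(600/40) = 8 · 1 = 8
  d = 50: d(50) · 𝟙(600/50) = 6 · 1 = 6
  d = 60: d(60) · 𝟙(600/60) = 12 · 1 = 12
  d = 75: d(75) · 𝟙(600/75) = 6 · 1 = 6
  d = 100: d(100) · 𝟙(600/100) = 9 · 1 = 9
  d = 120: d(120) · 𝟙(600/120) = 16 · 1 = 16
  d = 150: d(150) · 𝟙(600/150) = 12 · 1 = 12
  d = 200: d(200) · 𝟙(600/200) = 12 · 1 = 12
  d = 300: d(300) · 𝟙(600/300) = 18 · 1 = 18
  d = 600: d(600) · 𝟙(600/600) = 24 · 1 = 24
Summing: (d * 𝟙)(600) = 1 + 2 + 2 + 3 + 2 + 4 + 4 + 4 + 6 + 4 + 6 + 8 + 3 + 8 + 8 + 6 + 12 + 6 + 9 + 16 + 12 + 12 + 18 + 24 = 180.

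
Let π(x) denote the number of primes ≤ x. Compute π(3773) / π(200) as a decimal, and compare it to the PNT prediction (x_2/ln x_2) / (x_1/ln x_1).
π(3773)/π(200) = 525/46 ≈ 11.4130;  PNT prediction ≈ 12.1366.

π(200) = 46 and π(3773) = 525, so π(3773)/π(200) ≈ 11.4130. The PNT-predicted ratio is (3773/ln(3773)) / (200/ln(200)) ≈ 12.1366. The two agree to within a few percent, as expected.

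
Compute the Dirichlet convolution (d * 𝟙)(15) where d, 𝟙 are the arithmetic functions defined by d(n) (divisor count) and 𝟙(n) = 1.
(d * 𝟙)(15) = 9

Divisors of 15: [1, 3, 5, 15]. For each d | 15:
  d = 1: d(1) · 𝟙(15/1) = 1 · 1 = 1
  d = 3: d(3) · 𝟙(15/3) = 2 · 1 = 2
  d = 5: d(5) · 𝟙(15/5) = 2 · 1 = 2
  d = 15: d(15) · 𝟙(15/15) = 4 · 1 = 4
Summing: (d * 𝟙)(15) = 1 + 2 + 2 + 4 = 9.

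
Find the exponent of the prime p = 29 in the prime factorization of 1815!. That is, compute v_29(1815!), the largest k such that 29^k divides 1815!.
v_29(1815!) = 64

Legendre's formula: v_p(n!) = Σ_{k ≥ 1} ⌊n / p^k⌋. For p = 29, n = 1815, the terms are:
  ⌊1815/29^1⌋ = ⌊1815/29⌋ = 62
  ⌊1815/29^2⌋ = ⌊1815/841⌋ = 2
(the next term ⌊1815/29^3⌋ = 0, terminating the sum). Summing: v_29(1815!) = 62 + 2 = 64.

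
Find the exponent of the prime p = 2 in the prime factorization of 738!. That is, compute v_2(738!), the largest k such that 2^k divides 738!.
v_2(738!) = 733

Legendre's formula: v_p(n!) = Σ_{k ≥ 1} ⌊n / p^k⌋. For p = 2, n = 738, the terms are:
  ⌊738/2^1⌋ = ⌊738/2⌋ = 369
  ⌊738/2^2⌋ = ⌊738/4⌋ = 184
  ⌊738/2^3⌋ = ⌊738/8⌋ = 92
  ⌊738/2^4⌋ = ⌊738/16⌋ = 46
  ⌊738/2^5⌋ = ⌊738/32⌋ = 23
  ⌊738/2^6⌋ = ⌊738/64⌋ = 11
  ⌊738/2^7⌋ = ⌊738/128⌋ = 5
  ⌊738/2^8⌋ = ⌊738/256⌋ = 2
  ⌊738/2^9⌋ = ⌊738/512⌋ = 1
(the next term ⌊738/2^10⌋ = 0, terminating the sum). Summing: v_2(738!) = 369 + 184 + 92 + 46 + 23 + 11 + 5 + 2 + 1 = 733.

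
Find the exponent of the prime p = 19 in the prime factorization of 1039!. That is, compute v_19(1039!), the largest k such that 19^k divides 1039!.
v_19(1039!) = 56

Legendre's formula: v_p(n!) = Σ_{k ≥ 1} ⌊n / p^k⌋. For p = 19, n = 1039, the terms are:
  ⌊1039/19^1⌋ = ⌊1039/19⌋ = 54
  ⌊1039/19^2⌋ = ⌊1039/361⌋ = 2
(the next term ⌊1039/19^3⌋ = 0, terminating the sum). Summing: v_19(1039!) = 54 + 2 = 56.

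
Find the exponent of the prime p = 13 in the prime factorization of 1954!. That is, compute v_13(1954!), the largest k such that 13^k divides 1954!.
v_13(1954!) = 161

Legendre's formula: v_p(n!) = Σ_{k ≥ 1} ⌊n / p^k⌋. For p = 13, n = 1954, the terms are:
  ⌊1954/13^1⌋ = ⌊1954/13⌋ = 150
  ⌊1954/13^2⌋ = ⌊1954/169⌋ = 11
(the next term ⌊1954/13^3⌋ = 0, terminating the sum). Summing: v_13(1954!) = 150 + 11 = 161.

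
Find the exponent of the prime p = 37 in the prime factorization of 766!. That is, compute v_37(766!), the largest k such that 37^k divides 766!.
v_37(766!) = 20

Legendre's formula: v_p(n!) = Σ_{k ≥ 1} ⌊n / p^k⌋. For p = 37, n = 766, the terms are:
  ⌊766/37^1⌋ = ⌊766/37⌋ = 20
(the next term ⌊766/37^2⌋ = 0, terminating the sum). Summing: v_37(766!) = 20 = 20.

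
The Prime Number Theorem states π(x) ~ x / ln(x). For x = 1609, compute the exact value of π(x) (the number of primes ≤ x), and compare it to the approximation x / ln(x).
π(1609) = 254;  x/ln(x) ≈ 217.92;  relative error ≈ 14.20%.

Directly count primes up to 1609: π(1609) = 254. The PNT approximation gives 1609/ln(1609) ≈ 1609/7.38337 ≈ 217.92. Relative error (π(x) − x/ln(x)) / π(x) ≈ 14.20%; the approximation is known to undercount slightly (Li(x) is a better estimate).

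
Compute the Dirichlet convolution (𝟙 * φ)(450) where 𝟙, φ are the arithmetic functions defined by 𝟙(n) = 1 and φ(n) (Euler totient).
(𝟙 * φ)(450) = 450

Divisors of 450: [1, 2, 3, 5, 6, 9, 10, 15, 18, 25, 30, 45, 50, 75, 90, 150, 225, 450]. For each d | 450:
  d = 1: 𝟙(1) · φ(450/1) = 1 · 120 = 120
  d = 2: 𝟙(2) · φ(450/2) = 1 · 120 = 120
  d = 3: 𝟙(3) · φ(450/3) = 1 · 40 = 40
  d = 5: 𝟙(5) · φ(450/5) = 1 · 24 = 24
  d = 6: 𝟙(6) · φ(450/6) = 1 · 40 = 40
  d = 9: 𝟙(9) · φ(450/9) = 1 · 20 = 20
  d = 10: 𝟙(10) · φ(450/10) = 1 · 24 = 24
  d = 15: 𝟙(15) · φ(450/15) = 1 · 8 = 8
  d = 18: 𝟙(18) · φ(450/18) = 1 · 20 = 20
  d = 25: 𝟙(25) · φ(450/25) = 1 · 6 = 6
  d = 30: 𝟙(30) · φ(450/30) = 1 · 8 = 8
  d = 45: 𝟙(45) · φ(450/45) = 1 · 4 = 4
  d = 50: 𝟙(50) · φ(450/50) = 1 · 6 = 6
  d = 75: 𝟙(75) · φ(450/75) = 1 · 2 = 2
  d = 90: 𝟙(90) · φ(450/90) = 1 · 4 = 4
  d = 150: 𝟙(150) · φ(450/150) = 1 · 2 = 2
  d = 225: 𝟙(225) · φ(450/225) = 1 · 1 = 1
  d = 450: 𝟙(450) · φ(450/450) = 1 · 1 = 1
Summing: (𝟙 * φ)(450) = 120 + 120 + 40 + 24 + 40 + 20 + 24 + 8 + 20 + 6 + 8 + 4 + 6 + 2 + 4 + 2 + 1 + 1 = 450.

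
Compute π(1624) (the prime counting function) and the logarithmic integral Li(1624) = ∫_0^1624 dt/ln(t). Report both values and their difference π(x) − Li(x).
π(1624) = 257;  Li(1624) ≈ 264.68;  π(x) − Li(x) ≈ -7.68.

Direct count of primes ≤ 1624 gives π(1624) = 257. Numerical evaluation of the logarithmic integral gives Li(1624) ≈ 264.68. The difference π(x) − Li(x) ≈ -7.68 is typically negative for small/moderate x (Li(x) overestimates), though Littlewood's theorem shows this sign changes infinitely often.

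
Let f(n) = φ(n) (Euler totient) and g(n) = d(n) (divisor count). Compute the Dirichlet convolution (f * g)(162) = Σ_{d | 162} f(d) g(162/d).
(φ * d)(162) = 363

Divisors of 162: [1, 2, 3, 6, 9, 18, 27, 54, 81, 162]. For each d | 162:
  d = 1: φ(1) · d(162/1) = 1 · 10 = 10
  d = 2: φ(2) · d(162/2) = 1 · 5 = 5
  d = 3: φ(3) · d(162/3) = 2 · 8 = 16
  d = 6: φ(6) · d(162/6) = 2 · 4 = 8
  d = 9: φ(9) · d(162/9) = 6 · 6 = 36
  d = 18: φ(18) · d(162/18) = 6 · 3 = 18
  d = 27: φ(27) · d(162/27) = 18 · 4 = 72
  d = 54: φ(54) · d(162/54) = 18 · 2 = 36
  d = 81: φ(81) · d(162/81) = 54 · 2 = 108
  d = 162: φ(162) · d(162/162) = 54 · 1 = 54
Summing: (φ * d)(162) = 10 + 5 + 16 + 8 + 36 + 18 + 72 + 36 + 108 + 54 = 363.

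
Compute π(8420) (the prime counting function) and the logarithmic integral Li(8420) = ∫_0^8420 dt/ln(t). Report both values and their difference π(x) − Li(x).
π(8420) = 1052;  Li(8420) ≈ 1073.02;  π(x) − Li(x) ≈ -21.02.

Direct count of primes ≤ 8420 gives π(8420) = 1052. Numerical evaluation of the logarithmic integral gives Li(8420) ≈ 1073.02. The difference π(x) − Li(x) ≈ -21.02 is typically negative for small/moderate x (Li(x) overestimates), though Littlewood's theorem shows this sign changes infinitely often.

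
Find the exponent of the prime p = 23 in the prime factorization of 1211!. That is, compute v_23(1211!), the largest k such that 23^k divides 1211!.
v_23(1211!) = 54

Legendre's formula: v_p(n!) = Σ_{k ≥ 1} ⌊n / p^k⌋. For p = 23, n = 1211, the terms are:
  ⌊1211/23^1⌋ = ⌊1211/23⌋ = 52
  ⌊1211/23^2⌋ = ⌊1211/529⌋ = 2
(the next term ⌊1211/23^3⌋ = 0, terminating the sum). Summing: v_23(1211!) = 52 + 2 = 54.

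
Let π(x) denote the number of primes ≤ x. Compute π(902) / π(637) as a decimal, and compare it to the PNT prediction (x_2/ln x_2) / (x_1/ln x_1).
π(902)/π(637) = 154/115 ≈ 1.3391;  PNT prediction ≈ 1.3436.

π(637) = 115 and π(902) = 154, so π(902)/π(637) ≈ 1.3391. The PNT-predicted ratio is (902/ln(902)) / (637/ln(637)) ≈ 1.3436. The two agree to within a few percent, as expected.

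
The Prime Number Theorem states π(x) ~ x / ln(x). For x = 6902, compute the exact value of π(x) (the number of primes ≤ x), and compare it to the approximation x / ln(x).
π(6902) = 887;  x/ln(x) ≈ 780.81;  relative error ≈ 11.97%.

Directly count primes up to 6902: π(6902) = 887. The PNT approximation gives 6902/ln(6902) ≈ 6902/8.83957 ≈ 780.81. Relative error (π(x) − x/ln(x)) / π(x) ≈ 11.97%; the approximation is known to undercount slightly (Li(x) is a better estimate).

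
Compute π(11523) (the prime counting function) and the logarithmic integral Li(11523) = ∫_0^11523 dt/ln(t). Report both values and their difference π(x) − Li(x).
π(11523) = 1389;  Li(11523) ≈ 1410.21;  π(x) − Li(x) ≈ -21.21.

Direct count of primes ≤ 11523 gives π(11523) = 1389. Numerical evaluation of the logarithmic integral gives Li(11523) ≈ 1410.21. The difference π(x) − Li(x) ≈ -21.21 is typically negative for small/moderate x (Li(x) overestimates), though Littlewood's theorem shows this sign changes infinitely often.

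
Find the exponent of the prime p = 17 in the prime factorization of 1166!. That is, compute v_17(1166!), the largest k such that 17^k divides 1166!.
v_17(1166!) = 72

Legendre's formula: v_p(n!) = Σ_{k ≥ 1} ⌊n / p^k⌋. For p = 17, n = 1166, the terms are:
  ⌊1166/17^1⌋ = ⌊1166/17⌋ = 68
  ⌊1166/17^2⌋ = ⌊1166/289⌋ = 4
(the next term ⌊1166/17^3⌋ = 0, terminating the sum). Summing: v_17(1166!) = 68 + 4 = 72.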